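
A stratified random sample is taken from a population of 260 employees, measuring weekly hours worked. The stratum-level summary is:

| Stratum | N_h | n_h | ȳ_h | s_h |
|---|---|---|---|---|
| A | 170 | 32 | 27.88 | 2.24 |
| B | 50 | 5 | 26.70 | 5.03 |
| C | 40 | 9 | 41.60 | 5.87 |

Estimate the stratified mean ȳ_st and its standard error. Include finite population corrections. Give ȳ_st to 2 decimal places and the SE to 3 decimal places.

ȳ_st = Σ W_h ȳ_h = (170·27.88 + 50·26.70 + 40·41.60)/260 = 29.76385
V̂(ȳ_st) = Σ W_h² (1 − n_h/N_h) s_h²/n_h, with W_h = N_h/N and N = 260:
  stratum A: (170/260)²·(1 − 32/170)·2.24²/32 = 0.0544161
  stratum B: (50/260)²·(1 − 5/50)·5.03²/5 = 0.168423
  stratum C: (40/260)²·(1 − 9/40)·5.87²/9 = 0.0702277
V̂(ȳ_st) = 0.293067
SE(ȳ_st) = √0.293067 = 0.541357

ȳ_st ≈ 29.76, SE ≈ 0.541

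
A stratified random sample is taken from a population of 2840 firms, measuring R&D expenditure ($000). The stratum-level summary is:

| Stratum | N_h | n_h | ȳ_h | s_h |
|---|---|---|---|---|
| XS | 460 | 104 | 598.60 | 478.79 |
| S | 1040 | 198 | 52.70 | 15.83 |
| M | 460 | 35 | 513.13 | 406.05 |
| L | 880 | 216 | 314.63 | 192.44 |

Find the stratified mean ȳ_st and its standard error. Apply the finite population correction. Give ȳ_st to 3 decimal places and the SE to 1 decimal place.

ȳ_st = Σ W_h ȳ_h = (460·598.60 + 1040·52.70 + 460·513.13 + 880·314.63)/2840 = 296.85852
V̂(ȳ_st) = Σ W_h² (1 − n_h/N_h) s_h²/n_h, with W_h = N_h/N and N = 2840:
  stratum XS: (460/2840)²·(1 − 104/460)·478.79²/104 = 44.7536
  stratum S: (1040/2840)²·(1 − 198/1040)·15.83²/198 = 0.137406
  stratum M: (460/2840)²·(1 − 35/460)·406.05²/35 = 114.183
  stratum L: (880/2840)²·(1 − 216/880)·192.44²/216 = 12.4208
V̂(ȳ_st) = 171.495
SE(ȳ_st) = √171.495 = 13.0956

ȳ_st ≈ 296.859, SE ≈ 13.1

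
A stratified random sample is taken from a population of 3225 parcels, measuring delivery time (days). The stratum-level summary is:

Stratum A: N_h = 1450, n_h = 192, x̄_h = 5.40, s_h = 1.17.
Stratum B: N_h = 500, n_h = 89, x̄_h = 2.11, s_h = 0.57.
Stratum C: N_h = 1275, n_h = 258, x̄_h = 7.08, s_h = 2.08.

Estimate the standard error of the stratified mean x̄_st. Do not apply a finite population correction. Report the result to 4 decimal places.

SE(x̄_st) ≈ 0.0644

V̂(x̄_st) = Σ W_h² s_h²/n_h, with W_h = N_h/N and N = 3225:
  stratum A: (1450/3225)²·1.17²/192 = 0.00144128
  stratum B: (500/3225)²·0.57²/89 = 8.77486e-05
  stratum C: (1275/3225)²·2.08²/258 = 0.00262101
V̂(x̄_st) = 0.00415003
SE(x̄_st) = √0.00415003 = 0.0644207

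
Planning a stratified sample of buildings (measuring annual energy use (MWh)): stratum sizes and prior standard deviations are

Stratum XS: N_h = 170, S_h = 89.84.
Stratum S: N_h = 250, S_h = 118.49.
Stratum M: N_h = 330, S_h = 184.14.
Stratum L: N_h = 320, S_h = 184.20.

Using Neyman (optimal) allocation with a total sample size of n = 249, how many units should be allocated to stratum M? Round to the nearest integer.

92

Neyman allocation: n_h = n · N_h S_h / Σ N_i S_i, with n = 249.
  stratum XS: N_h·S_h = 170·89.84 = 15272.80
  stratum S: N_h·S_h = 250·118.49 = 29622.50
  stratum M: N_h·S_h = 330·184.14 = 60766.20
  stratum L: N_h·S_h = 320·184.20 = 58944.00
Σ N_h S_h = 164605.50
n for stratum M = 249·60766.20/164605.50 = 91.921 → 92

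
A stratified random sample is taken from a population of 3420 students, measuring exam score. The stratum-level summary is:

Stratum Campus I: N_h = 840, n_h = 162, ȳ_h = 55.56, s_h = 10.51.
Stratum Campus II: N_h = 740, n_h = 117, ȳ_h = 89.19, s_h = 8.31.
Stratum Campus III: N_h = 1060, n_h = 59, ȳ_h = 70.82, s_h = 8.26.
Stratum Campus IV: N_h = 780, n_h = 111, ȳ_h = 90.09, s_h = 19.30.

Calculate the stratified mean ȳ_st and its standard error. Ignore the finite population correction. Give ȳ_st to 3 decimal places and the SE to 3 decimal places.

ȳ_st = Σ W_h ȳ_h = (840·55.56 + 740·89.19 + 1060·70.82 + 780·90.09)/3420 = 75.44164
V̂(ȳ_st) = Σ W_h² s_h²/n_h, with W_h = N_h/N and N = 3420:
  stratum Campus I: (840/3420)²·10.51²/162 = 0.0411336
  stratum Campus II: (740/3420)²·8.31²/117 = 0.027633
  stratum Campus III: (1060/3420)²·8.26²/59 = 0.111088
  stratum Campus IV: (780/3420)²·19.30²/111 = 0.174554
V̂(ȳ_st) = 0.354408
SE(ȳ_st) = √0.354408 = 0.595322

ȳ_st ≈ 75.442, SE ≈ 0.595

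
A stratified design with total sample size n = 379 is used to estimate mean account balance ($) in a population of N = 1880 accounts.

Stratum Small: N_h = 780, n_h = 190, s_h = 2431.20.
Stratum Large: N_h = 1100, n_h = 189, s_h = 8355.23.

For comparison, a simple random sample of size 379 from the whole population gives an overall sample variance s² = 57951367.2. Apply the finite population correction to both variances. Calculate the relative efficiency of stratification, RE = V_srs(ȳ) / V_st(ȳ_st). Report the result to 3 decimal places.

RE ≈ 1.122

V̂(ȳ_st) = Σ W_h² (1 − n_h/N_h) s_h²/n_h, with W_h = N_h/N and N = 1880:
  stratum Small: (780/1880)²·(1 − 190/780)·2431.20²/190 = 4050.59
  stratum Large: (1100/1880)²·(1 − 189/1100)·8355.23²/189 = 104725
V_st = 108776
V_srs = (1 − 379/1880)·57951367.2/379 = 122081
Relative efficiency = V_srs / V_st = 122081/108776 = 1.1223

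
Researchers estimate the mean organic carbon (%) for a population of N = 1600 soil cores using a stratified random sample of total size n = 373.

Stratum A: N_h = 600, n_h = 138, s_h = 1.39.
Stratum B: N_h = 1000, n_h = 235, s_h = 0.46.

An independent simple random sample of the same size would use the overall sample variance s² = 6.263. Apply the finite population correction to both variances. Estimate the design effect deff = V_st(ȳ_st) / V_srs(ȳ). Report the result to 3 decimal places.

V̂(ȳ_st) = Σ W_h² (1 − n_h/N_h) s_h²/n_h, with W_h = N_h/N and N = 1600:
  stratum A: (600/1600)²·(1 − 138/600)·1.39²/138 = 0.00151602
  stratum B: (1000/1600)²·(1 − 235/1000)·0.46²/235 = 0.000269072
V_st = 0.00178509
V_srs = (1 − 373/1600)·6.263/373 = 0.0128765
deff = V_st / V_srs = 0.00178509/0.0128765 = 0.1386

deff ≈ 0.139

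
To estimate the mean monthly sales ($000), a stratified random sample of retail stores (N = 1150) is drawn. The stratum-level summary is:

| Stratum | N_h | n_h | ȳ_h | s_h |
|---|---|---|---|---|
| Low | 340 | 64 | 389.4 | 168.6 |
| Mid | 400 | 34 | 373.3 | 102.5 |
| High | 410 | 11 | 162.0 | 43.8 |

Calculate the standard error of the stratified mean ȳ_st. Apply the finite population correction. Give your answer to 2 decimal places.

SE(ȳ_st) ≈ 9.34

V̂(ȳ_st) = Σ W_h² (1 − n_h/N_h) s_h²/n_h, with W_h = N_h/N and N = 1150:
  stratum Low: (340/1150)²·(1 − 64/340)·168.6²/64 = 31.5157
  stratum Mid: (400/1150)²·(1 − 34/400)·102.5²/34 = 34.2069
  stratum High: (410/1150)²·(1 − 11/410)·43.8²/11 = 21.5733
V̂(ȳ_st) = 87.296
SE(ȳ_st) = √87.296 = 9.34323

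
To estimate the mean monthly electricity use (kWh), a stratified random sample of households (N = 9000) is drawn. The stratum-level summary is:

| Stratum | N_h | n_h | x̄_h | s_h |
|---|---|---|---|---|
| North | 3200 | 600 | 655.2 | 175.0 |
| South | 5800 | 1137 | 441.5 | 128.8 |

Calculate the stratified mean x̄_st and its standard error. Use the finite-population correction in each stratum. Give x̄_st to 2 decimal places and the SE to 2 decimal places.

x̄_st = Σ W_h x̄_h = (3200·655.2 + 5800·441.5)/9000 = 517.48222
V̂(x̄_st) = Σ W_h² (1 − n_h/N_h) s_h²/n_h, with W_h = N_h/N and N = 9000:
  stratum North: (3200/9000)²·(1 − 600/3200)·175.0²/600 = 5.2428
  stratum South: (5800/9000)²·(1 − 1137/5800)·128.8²/1137 = 4.87169
V̂(x̄_st) = 10.1145
SE(x̄_st) = √10.1145 = 3.18033

x̄_st ≈ 517.48, SE ≈ 3.18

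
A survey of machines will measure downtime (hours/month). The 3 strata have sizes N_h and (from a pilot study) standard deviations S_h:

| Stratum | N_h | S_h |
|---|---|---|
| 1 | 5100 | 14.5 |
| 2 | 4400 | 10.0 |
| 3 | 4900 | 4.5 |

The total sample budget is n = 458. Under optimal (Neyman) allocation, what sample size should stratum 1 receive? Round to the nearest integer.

Neyman allocation: n_h = n · N_h S_h / Σ N_i S_i, with n = 458.
  stratum 1: N_h·S_h = 5100·14.5 = 73950.00
  stratum 2: N_h·S_h = 4400·10.0 = 44000.00
  stratum 3: N_h·S_h = 4900·4.5 = 22050.00
Σ N_h S_h = 140000.00
n for stratum 1 = 458·73950.00/140000.00 = 241.922 → 242

242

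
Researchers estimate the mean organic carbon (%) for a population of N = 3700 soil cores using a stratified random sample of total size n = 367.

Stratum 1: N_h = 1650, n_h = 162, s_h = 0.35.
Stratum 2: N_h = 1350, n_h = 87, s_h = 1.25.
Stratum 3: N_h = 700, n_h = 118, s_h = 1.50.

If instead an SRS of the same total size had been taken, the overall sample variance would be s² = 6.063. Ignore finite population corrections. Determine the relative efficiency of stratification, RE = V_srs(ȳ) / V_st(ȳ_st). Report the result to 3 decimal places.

RE ≈ 5.125

V̂(ȳ_st) = Σ W_h² s_h²/n_h, with W_h = N_h/N and N = 3700:
  stratum 1: (1650/3700)²·0.35²/162 = 0.000150378
  stratum 2: (1350/3700)²·1.25²/87 = 0.00239092
  stratum 3: (700/3700)²·1.50²/118 = 0.000682485
V_st = 0.00322378
V_srs = s²/n = 6.063/367 = 0.0165204
Relative efficiency = V_srs / V_st = 0.0165204/0.00322378 = 5.1246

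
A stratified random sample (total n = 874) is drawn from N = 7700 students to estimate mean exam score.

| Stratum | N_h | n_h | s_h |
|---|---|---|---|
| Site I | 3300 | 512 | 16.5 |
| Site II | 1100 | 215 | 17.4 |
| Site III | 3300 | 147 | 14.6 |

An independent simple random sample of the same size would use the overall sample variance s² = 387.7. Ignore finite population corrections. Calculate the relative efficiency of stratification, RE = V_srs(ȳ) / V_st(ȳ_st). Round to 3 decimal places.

RE ≈ 1.129

V̂(ȳ_st) = Σ W_h² s_h²/n_h, with W_h = N_h/N and N = 7700:
  stratum Site I: (3300/7700)²·16.5²/512 = 0.0976662
  stratum Site II: (1100/7700)²·17.4²/215 = 0.0287385
  stratum Site III: (3300/7700)²·14.6²/147 = 0.266339
V_st = 0.392744
V_srs = s²/n = 387.7/874 = 0.443593
Relative efficiency = V_srs / V_st = 0.443593/0.392744 = 1.1295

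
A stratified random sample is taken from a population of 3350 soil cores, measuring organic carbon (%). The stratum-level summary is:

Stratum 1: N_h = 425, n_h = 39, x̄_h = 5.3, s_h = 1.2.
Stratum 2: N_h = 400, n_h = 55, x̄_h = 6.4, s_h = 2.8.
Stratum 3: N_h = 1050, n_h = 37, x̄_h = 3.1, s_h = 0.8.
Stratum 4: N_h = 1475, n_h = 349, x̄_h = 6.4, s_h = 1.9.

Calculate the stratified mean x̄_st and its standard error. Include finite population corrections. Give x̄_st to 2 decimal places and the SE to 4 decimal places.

x̄_st = Σ W_h x̄_h = (425·5.3 + 400·6.4 + 1050·3.1 + 1475·6.4)/3350 = 5.22612
V̂(x̄_st) = Σ W_h² (1 − n_h/N_h) s_h²/n_h, with W_h = N_h/N and N = 3350:
  stratum 1: (425/3350)²·(1 − 39/425)·1.2²/39 = 0.00053974
  stratum 2: (400/3350)²·(1 − 55/400)·2.8²/55 = 0.00175284
  stratum 3: (1050/3350)²·(1 − 37/1050)·0.8²/37 = 0.00163941
  stratum 4: (1475/3350)²·(1 − 349/1475)·1.9²/349 = 0.00153081
V̂(x̄_st) = 0.00546281
SE(x̄_st) = √0.00546281 = 0.0739108

x̄_st ≈ 5.23, SE ≈ 0.0739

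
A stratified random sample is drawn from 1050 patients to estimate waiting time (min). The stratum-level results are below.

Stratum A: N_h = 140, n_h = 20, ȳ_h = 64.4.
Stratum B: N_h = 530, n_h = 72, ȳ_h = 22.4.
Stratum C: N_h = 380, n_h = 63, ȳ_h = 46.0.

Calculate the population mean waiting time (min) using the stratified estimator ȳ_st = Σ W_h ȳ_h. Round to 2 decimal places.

ȳ_st ≈ 36.54

N = Σ N_h = 1050. Stratum weights W_h = N_h/N.
ȳ_st = (140·64.4 + 530·22.4 + 380·46.0) / 1050 = 36.5410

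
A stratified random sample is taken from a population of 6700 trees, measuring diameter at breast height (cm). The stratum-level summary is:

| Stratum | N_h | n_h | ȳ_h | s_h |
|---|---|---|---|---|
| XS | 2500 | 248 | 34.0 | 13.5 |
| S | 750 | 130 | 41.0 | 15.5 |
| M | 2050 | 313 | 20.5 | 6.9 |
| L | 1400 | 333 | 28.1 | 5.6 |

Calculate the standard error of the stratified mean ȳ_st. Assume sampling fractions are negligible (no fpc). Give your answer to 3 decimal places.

V̂(ȳ_st) = Σ W_h² s_h²/n_h, with W_h = N_h/N and N = 6700:
  stratum XS: (2500/6700)²·13.5²/248 = 0.102317
  stratum S: (750/6700)²·15.5²/130 = 0.0231576
  stratum M: (2050/6700)²·6.9²/313 = 0.0142401
  stratum L: (1400/6700)²·5.6²/333 = 0.00411186
V̂(ȳ_st) = 0.143826
SE(ȳ_st) = √0.143826 = 0.379244

SE(ȳ_st) ≈ 0.379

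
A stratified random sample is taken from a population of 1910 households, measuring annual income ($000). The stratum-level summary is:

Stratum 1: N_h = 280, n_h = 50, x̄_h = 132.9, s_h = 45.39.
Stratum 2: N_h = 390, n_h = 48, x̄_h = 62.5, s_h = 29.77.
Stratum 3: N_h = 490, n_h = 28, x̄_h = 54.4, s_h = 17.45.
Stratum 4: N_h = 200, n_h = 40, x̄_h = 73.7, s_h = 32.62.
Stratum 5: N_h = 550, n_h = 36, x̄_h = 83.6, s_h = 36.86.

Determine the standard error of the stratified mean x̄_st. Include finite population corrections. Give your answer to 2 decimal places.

SE(x̄_st) ≈ 2.29

V̂(x̄_st) = Σ W_h² (1 − n_h/N_h) s_h²/n_h, with W_h = N_h/N and N = 1910:
  stratum 1: (280/1910)²·(1 − 50/280)·45.39²/50 = 0.727394
  stratum 2: (390/1910)²·(1 − 48/390)·29.77²/48 = 0.675057
  stratum 3: (490/1910)²·(1 − 28/490)·17.45²/28 = 0.674845
  stratum 4: (200/1910)²·(1 − 40/200)·32.62²/40 = 0.233341
  stratum 5: (550/1910)²·(1 − 36/550)·36.86²/36 = 2.92461
V̂(x̄_st) = 5.23524
SE(x̄_st) = √5.23524 = 2.28807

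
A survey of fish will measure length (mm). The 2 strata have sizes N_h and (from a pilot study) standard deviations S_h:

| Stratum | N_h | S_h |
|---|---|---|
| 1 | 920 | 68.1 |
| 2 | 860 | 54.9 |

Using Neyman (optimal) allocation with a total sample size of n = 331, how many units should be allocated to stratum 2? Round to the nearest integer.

142

Neyman allocation: n_h = n · N_h S_h / Σ N_i S_i, with n = 331.
  stratum 1: N_h·S_h = 920·68.1 = 62652.00
  stratum 2: N_h·S_h = 860·54.9 = 47214.00
Σ N_h S_h = 109866.00
n for stratum 2 = 331·47214.00/109866.00 = 142.244 → 142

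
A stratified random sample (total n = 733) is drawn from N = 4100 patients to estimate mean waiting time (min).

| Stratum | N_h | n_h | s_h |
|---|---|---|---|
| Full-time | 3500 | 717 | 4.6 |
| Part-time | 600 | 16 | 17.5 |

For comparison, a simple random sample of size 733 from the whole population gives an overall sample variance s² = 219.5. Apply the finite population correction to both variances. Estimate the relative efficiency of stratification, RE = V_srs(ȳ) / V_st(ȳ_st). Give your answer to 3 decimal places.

V̂(ȳ_st) = Σ W_h² (1 − n_h/N_h) s_h²/n_h, with W_h = N_h/N and N = 4100:
  stratum Full-time: (3500/4100)²·(1 − 717/3500)·4.6²/717 = 0.0171005
  stratum Part-time: (600/4100)²·(1 − 16/600)·17.5²/16 = 0.398981
V_st = 0.416082
V_srs = (1 − 733/4100)·219.5/733 = 0.245918
Relative efficiency = V_srs / V_st = 0.245918/0.416082 = 0.5910

RE ≈ 0.591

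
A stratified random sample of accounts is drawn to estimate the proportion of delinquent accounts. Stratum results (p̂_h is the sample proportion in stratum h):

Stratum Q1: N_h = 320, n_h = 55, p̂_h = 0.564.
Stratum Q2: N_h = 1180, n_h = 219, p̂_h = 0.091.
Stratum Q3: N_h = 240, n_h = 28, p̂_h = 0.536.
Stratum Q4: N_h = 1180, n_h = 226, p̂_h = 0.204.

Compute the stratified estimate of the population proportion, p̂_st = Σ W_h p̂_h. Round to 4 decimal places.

p̂_st ≈ 0.2251

N = 2920; stratum weights W_h = N_h/N.
p̂_st = Σ W_h p̂_h = (320·0.564 + 1180·0.091 + 240·0.536 + 1180·0.204)/2920 = 0.22508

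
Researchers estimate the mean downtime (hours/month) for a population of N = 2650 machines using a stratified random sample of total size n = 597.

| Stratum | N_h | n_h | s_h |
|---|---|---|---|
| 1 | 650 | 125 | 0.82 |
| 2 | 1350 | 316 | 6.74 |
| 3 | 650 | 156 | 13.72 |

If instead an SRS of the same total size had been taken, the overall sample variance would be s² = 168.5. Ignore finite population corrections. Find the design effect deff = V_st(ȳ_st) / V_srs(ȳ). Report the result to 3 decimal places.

deff ≈ 0.391

V̂(ȳ_st) = Σ W_h² s_h²/n_h, with W_h = N_h/N and N = 2650:
  stratum 1: (650/2650)²·0.82²/125 = 0.000323633
  stratum 2: (1350/2650)²·6.74²/316 = 0.0373086
  stratum 3: (650/2650)²·13.72²/156 = 0.072597
V_st = 0.110229
V_srs = s²/n = 168.5/597 = 0.282245
deff = V_st / V_srs = 0.110229/0.282245 = 0.3905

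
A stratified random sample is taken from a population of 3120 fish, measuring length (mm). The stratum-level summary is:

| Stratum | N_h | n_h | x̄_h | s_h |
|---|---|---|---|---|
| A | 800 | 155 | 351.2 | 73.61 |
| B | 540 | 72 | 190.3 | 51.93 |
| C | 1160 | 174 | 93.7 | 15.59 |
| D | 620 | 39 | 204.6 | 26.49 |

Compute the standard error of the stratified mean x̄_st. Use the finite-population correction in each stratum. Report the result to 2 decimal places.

V̂(x̄_st) = Σ W_h² (1 − n_h/N_h) s_h²/n_h, with W_h = N_h/N and N = 3120:
  stratum A: (800/3120)²·(1 − 155/800)·73.61²/155 = 1.85303
  stratum B: (540/3120)²·(1 − 72/540)·51.93²/72 = 0.972377
  stratum C: (1160/3120)²·(1 − 174/1160)·15.59²/174 = 0.164123
  stratum D: (620/3120)²·(1 − 39/620)·26.49²/39 = 0.665822
V̂(x̄_st) = 3.65535
SE(x̄_st) = √3.65535 = 1.9119

SE(x̄_st) ≈ 1.91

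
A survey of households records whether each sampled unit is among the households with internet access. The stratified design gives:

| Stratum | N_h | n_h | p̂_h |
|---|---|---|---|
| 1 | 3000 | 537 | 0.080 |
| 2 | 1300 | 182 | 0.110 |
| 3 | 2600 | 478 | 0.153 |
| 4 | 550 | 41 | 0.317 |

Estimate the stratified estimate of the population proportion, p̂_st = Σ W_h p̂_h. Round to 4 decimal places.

p̂_st ≈ 0.1282

N = 7450; stratum weights W_h = N_h/N.
p̂_st = Σ W_h p̂_h = (3000·0.080 + 1300·0.110 + 2600·0.153 + 550·0.317)/7450 = 0.12821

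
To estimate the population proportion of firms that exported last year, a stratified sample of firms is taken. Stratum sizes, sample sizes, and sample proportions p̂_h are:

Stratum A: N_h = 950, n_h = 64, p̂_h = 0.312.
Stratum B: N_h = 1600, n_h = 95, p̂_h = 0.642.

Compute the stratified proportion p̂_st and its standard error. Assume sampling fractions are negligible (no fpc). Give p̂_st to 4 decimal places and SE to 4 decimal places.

p̂_st ≈ 0.5191, SE ≈ 0.0379

N = 2550; stratum weights W_h = N_h/N.
p̂_st = Σ W_h p̂_h = (950·0.312 + 1600·0.642)/2550 = 0.51906
V̂(p̂_st) = Σ W_h² p̂_h(1−p̂_h)/(n_h−1):
  stratum A: (950/2550)²·0.312·0.688/63 = 0.0004729
  stratum B: (1600/2550)²·0.642·0.358/94 = 0.000962609
V̂(p̂_st) = 0.00143551; SE = √V̂ = 0.0378881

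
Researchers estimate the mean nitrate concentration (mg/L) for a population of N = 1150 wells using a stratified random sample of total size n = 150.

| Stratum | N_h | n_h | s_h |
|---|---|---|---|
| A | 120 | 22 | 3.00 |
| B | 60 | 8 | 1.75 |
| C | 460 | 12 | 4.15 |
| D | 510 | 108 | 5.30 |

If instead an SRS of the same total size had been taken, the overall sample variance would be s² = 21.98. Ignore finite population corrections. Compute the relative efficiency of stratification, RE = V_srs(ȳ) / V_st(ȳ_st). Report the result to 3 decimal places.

V̂(ȳ_st) = Σ W_h² s_h²/n_h, with W_h = N_h/N and N = 1150:
  stratum A: (120/1150)²·3.00²/22 = 0.00445437
  stratum B: (60/1150)²·1.75²/8 = 0.00104206
  stratum C: (460/1150)²·4.15²/12 = 0.229633
  stratum D: (510/1150)²·5.30²/108 = 0.0511532
V_st = 0.286283
V_srs = s²/n = 21.98/150 = 0.146533
Relative efficiency = V_srs / V_st = 0.146533/0.286283 = 0.5118

RE ≈ 0.512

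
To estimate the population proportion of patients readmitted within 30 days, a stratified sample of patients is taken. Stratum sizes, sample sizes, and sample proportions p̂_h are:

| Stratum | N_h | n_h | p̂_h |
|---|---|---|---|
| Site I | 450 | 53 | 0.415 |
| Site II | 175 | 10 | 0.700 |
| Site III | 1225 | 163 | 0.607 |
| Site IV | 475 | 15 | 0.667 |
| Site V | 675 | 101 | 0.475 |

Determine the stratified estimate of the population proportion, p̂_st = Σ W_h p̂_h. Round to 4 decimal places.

N = 3000; stratum weights W_h = N_h/N.
p̂_st = Σ W_h p̂_h = (450·0.415 + 175·0.700 + 1225·0.607 + 475·0.667 + 675·0.475)/3000 = 0.56342

p̂_st ≈ 0.5634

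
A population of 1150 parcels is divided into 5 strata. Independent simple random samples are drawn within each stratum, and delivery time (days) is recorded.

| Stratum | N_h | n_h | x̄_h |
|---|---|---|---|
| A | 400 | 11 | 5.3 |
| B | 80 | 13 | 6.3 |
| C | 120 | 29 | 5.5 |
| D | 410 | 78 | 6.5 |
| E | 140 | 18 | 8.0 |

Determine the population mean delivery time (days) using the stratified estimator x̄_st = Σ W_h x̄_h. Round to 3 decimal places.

N = Σ N_h = 1150. Stratum weights W_h = N_h/N.
x̄_st = (400·5.3 + 80·6.3 + 120·5.5 + 410·6.5 + 140·8.0) / 1150 = 6.14696

x̄_st ≈ 6.147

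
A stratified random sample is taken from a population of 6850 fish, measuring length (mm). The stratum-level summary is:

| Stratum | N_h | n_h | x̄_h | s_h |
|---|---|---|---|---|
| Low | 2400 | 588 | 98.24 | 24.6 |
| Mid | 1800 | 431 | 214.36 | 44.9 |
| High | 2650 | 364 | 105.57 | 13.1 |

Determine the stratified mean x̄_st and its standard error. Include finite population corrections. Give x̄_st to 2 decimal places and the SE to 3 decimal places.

x̄_st ≈ 131.59, SE ≈ 0.634

x̄_st = Σ W_h x̄_h = (2400·98.24 + 1800·214.36 + 2650·105.57)/6850 = 131.58898
V̂(x̄_st) = Σ W_h² (1 − n_h/N_h) s_h²/n_h, with W_h = N_h/N and N = 6850:
  stratum Low: (2400/6850)²·(1 − 588/2400)·24.6²/588 = 0.0953852
  stratum Mid: (1800/6850)²·(1 − 431/1800)·44.9²/431 = 0.245646
  stratum High: (2650/6850)²·(1 − 364/2650)·13.1²/364 = 0.060867
V̂(x̄_st) = 0.401899
SE(x̄_st) = √0.401899 = 0.633955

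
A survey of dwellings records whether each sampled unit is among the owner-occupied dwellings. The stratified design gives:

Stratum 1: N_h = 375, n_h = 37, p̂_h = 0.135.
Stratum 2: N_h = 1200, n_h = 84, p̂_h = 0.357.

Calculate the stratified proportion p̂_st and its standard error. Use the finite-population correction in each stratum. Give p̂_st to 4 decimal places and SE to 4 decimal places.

N = 1575; stratum weights W_h = N_h/N.
p̂_st = Σ W_h p̂_h = (375·0.135 + 1200·0.357)/1575 = 0.30414
V̂(p̂_st) = Σ W_h² (1 − n_h/N_h) p̂_h(1−p̂_h)/(n_h−1):
  stratum 1: (375/1575)²·(1 − 37/375)·0.135·0.865/36 = 0.000165743
  stratum 2: (1200/1575)²·(1 − 84/1200)·0.357·0.643/83 = 0.00149309
V̂(p̂_st) = 0.00165883; SE = √V̂ = 0.0407287

p̂_st ≈ 0.3041, SE ≈ 0.0407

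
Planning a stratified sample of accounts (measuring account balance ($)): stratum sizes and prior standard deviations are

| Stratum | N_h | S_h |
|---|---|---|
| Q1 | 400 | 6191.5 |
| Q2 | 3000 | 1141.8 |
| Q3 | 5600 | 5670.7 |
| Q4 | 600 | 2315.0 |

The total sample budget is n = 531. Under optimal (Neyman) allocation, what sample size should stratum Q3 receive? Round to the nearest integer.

Neyman allocation: n_h = n · N_h S_h / Σ N_i S_i, with n = 531.
  stratum Q1: N_h·S_h = 400·6191.5 = 2476600.00
  stratum Q2: N_h·S_h = 3000·1141.8 = 3425400.00
  stratum Q3: N_h·S_h = 5600·5670.7 = 31755920.00
  stratum Q4: N_h·S_h = 600·2315.0 = 1389000.00
Σ N_h S_h = 39046920.00
n for stratum Q3 = 531·31755920.00/39046920.00 = 431.850 → 432

432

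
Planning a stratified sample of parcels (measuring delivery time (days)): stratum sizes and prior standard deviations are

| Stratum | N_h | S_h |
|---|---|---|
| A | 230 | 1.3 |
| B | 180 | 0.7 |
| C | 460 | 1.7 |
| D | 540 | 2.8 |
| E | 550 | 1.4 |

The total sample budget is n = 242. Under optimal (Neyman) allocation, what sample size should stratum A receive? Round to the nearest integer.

Neyman allocation: n_h = n · N_h S_h / Σ N_i S_i, with n = 242.
  stratum A: N_h·S_h = 230·1.3 = 299.00
  stratum B: N_h·S_h = 180·0.7 = 126.00
  stratum C: N_h·S_h = 460·1.7 = 782.00
  stratum D: N_h·S_h = 540·2.8 = 1512.00
  stratum E: N_h·S_h = 550·1.4 = 770.00
Σ N_h S_h = 3489.00
n for stratum A = 242·299.00/3489.00 = 20.739 → 21

21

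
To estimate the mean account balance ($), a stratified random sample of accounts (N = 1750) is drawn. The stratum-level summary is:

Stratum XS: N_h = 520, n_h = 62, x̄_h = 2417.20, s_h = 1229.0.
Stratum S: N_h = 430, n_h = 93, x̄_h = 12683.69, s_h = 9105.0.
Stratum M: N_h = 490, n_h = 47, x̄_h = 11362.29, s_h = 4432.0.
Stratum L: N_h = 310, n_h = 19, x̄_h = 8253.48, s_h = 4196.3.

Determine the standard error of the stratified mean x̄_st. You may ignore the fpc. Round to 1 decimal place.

V̂(x̄_st) = Σ W_h² s_h²/n_h, with W_h = N_h/N and N = 1750:
  stratum XS: (520/1750)²·1229.0²/62 = 2151.01
  stratum S: (430/1750)²·9105.0²/93 = 53819.3
  stratum M: (490/1750)²·4432.0²/47 = 32765.6
  stratum L: (310/1750)²·4196.3²/19 = 29082.2
V̂(x̄_st) = 117818
SE(x̄_st) = √117818 = 343.246

SE(x̄_st) ≈ 343.2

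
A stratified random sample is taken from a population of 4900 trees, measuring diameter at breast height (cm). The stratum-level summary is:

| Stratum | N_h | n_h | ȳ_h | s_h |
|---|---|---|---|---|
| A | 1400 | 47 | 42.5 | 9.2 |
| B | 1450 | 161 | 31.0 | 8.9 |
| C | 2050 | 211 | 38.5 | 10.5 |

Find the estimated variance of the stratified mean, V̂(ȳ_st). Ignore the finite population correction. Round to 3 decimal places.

V̂(ȳ_st) = Σ W_h² s_h²/n_h, with W_h = N_h/N and N = 4900:
  stratum A: (1400/4900)²·9.2²/47 = 0.147008
  stratum B: (1450/4900)²·8.9²/161 = 0.0430822
  stratum C: (2050/4900)²·10.5²/211 = 0.0914559
V̂(ȳ_st) = 0.281546

V̂(ȳ_st) ≈ 0.282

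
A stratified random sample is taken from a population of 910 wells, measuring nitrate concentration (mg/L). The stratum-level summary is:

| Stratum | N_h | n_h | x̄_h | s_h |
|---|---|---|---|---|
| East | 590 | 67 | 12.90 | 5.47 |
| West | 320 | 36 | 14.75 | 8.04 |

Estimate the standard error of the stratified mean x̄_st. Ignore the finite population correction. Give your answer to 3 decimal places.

V̂(x̄_st) = Σ W_h² s_h²/n_h, with W_h = N_h/N and N = 910:
  stratum East: (590/910)²·5.47²/67 = 0.187725
  stratum West: (320/910)²·8.04²/36 = 0.222038
V̂(x̄_st) = 0.409762
SE(x̄_st) = √0.409762 = 0.640127

SE(x̄_st) ≈ 0.640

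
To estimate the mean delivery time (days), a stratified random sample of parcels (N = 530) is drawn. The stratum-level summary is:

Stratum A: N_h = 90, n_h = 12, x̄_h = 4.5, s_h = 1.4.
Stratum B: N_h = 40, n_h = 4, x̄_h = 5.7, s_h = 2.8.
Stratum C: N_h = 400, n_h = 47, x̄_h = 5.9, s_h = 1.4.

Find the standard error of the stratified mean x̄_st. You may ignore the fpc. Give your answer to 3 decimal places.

SE(x̄_st) ≈ 0.199

V̂(x̄_st) = Σ W_h² s_h²/n_h, with W_h = N_h/N and N = 530:
  stratum A: (90/530)²·1.4²/12 = 0.00470986
  stratum B: (40/530)²·2.8²/4 = 0.0111641
  stratum C: (400/530)²·1.4²/47 = 0.0237534
V̂(x̄_st) = 0.0396274
SE(x̄_st) = √0.0396274 = 0.199066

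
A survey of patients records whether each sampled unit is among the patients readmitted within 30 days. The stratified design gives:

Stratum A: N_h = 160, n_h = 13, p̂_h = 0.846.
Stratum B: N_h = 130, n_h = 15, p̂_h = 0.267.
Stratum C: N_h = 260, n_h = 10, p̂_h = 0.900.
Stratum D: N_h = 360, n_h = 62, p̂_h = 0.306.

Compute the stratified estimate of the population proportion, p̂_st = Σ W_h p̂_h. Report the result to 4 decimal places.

N = 910; stratum weights W_h = N_h/N.
p̂_st = Σ W_h p̂_h = (160·0.846 + 130·0.267 + 260·0.900 + 360·0.306)/910 = 0.56509

p̂_st ≈ 0.5651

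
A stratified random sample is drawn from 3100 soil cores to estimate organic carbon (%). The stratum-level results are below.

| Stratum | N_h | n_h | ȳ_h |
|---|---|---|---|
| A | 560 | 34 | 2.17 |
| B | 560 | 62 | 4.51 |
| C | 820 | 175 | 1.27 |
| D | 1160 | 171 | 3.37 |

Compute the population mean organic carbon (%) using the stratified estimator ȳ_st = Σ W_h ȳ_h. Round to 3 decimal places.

ȳ_st ≈ 2.804

N = Σ N_h = 3100. Stratum weights W_h = N_h/N.
ȳ_st = (560·2.17 + 560·4.51 + 820·1.27 + 1160·3.37) / 3100 = 2.80368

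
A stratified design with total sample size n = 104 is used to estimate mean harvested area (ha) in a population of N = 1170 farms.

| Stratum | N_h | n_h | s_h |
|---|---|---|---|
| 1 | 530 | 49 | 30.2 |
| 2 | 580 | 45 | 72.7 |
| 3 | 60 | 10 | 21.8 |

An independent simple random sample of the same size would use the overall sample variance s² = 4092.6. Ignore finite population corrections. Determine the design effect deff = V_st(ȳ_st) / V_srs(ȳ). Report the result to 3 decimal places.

deff ≈ 0.834

V̂(ȳ_st) = Σ W_h² s_h²/n_h, with W_h = N_h/N and N = 1170:
  stratum 1: (530/1170)²·30.2²/49 = 3.81942
  stratum 2: (580/1170)²·72.7²/45 = 28.8629
  stratum 3: (60/1170)²·21.8²/10 = 0.124981
V_st = 32.8073
V_srs = s²/n = 4092.6/104 = 39.3519
deff = V_st / V_srs = 32.8073/39.3519 = 0.8337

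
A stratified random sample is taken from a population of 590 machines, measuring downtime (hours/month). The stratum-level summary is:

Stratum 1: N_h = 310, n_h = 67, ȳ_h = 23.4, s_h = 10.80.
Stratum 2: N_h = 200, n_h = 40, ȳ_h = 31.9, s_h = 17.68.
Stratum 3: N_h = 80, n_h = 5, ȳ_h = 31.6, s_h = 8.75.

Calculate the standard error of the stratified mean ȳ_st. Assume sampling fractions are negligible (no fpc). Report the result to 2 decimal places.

SE(ȳ_st) ≈ 1.29

V̂(ȳ_st) = Σ W_h² s_h²/n_h, with W_h = N_h/N and N = 590:
  stratum 1: (310/590)²·10.80²/67 = 0.480609
  stratum 2: (200/590)²·17.68²/40 = 0.897967
  stratum 3: (80/590)²·8.75²/5 = 0.281528
V̂(ȳ_st) = 1.6601
SE(ȳ_st) = √1.6601 = 1.28845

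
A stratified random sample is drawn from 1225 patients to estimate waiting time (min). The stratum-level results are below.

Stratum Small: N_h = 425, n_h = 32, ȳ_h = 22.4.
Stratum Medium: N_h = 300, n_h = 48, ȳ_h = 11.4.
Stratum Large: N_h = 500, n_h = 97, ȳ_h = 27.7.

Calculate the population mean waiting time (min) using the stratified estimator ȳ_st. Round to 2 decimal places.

ȳ_st ≈ 21.87

N = Σ N_h = 1225. Stratum weights W_h = N_h/N.
ȳ_st = (425·22.4 + 300·11.4 + 500·27.7) / 1225 = 21.8694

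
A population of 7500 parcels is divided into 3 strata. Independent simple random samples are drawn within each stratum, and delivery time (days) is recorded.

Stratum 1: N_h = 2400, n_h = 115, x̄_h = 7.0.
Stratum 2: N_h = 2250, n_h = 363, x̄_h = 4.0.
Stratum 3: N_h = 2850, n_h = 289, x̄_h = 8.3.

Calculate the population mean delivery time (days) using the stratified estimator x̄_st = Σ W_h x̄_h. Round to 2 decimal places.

N = Σ N_h = 7500. Stratum weights W_h = N_h/N.
x̄_st = (2400·7.0 + 2250·4.0 + 2850·8.3) / 7500 = 6.5940

x̄_st ≈ 6.59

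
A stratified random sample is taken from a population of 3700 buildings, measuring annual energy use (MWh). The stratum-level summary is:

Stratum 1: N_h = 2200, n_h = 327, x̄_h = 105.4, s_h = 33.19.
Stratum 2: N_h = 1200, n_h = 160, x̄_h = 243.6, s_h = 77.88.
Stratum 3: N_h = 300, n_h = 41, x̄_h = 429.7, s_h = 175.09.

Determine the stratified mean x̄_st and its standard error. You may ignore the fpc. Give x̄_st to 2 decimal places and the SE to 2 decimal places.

x̄_st ≈ 176.52, SE ≈ 3.18

x̄_st = Σ W_h x̄_h = (2200·105.4 + 1200·243.6 + 300·429.7)/3700 = 176.51622
V̂(x̄_st) = Σ W_h² s_h²/n_h, with W_h = N_h/N and N = 3700:
  stratum 1: (2200/3700)²·33.19²/327 = 1.19099
  stratum 2: (1200/3700)²·77.88²/160 = 3.98741
  stratum 3: (300/3700)²·175.09²/41 = 4.91562
V̂(x̄_st) = 10.094
SE(x̄_st) = √10.094 = 3.17711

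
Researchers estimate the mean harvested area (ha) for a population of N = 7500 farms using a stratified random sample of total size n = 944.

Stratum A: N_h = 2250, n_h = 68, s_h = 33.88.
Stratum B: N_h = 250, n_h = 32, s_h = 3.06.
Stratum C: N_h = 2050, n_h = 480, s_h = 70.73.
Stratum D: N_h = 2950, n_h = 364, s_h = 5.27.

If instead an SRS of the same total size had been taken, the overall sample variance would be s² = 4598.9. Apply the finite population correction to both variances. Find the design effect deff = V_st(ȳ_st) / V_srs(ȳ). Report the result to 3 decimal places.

V̂(ȳ_st) = Σ W_h² (1 − n_h/N_h) s_h²/n_h, with W_h = N_h/N and N = 7500:
  stratum A: (2250/7500)²·(1 − 68/2250)·33.88²/68 = 1.4733
  stratum B: (250/7500)²·(1 − 32/250)·3.06²/32 = 0.000283509
  stratum C: (2050/7500)²·(1 − 480/2050)·70.73²/480 = 0.596344
  stratum D: (2950/7500)²·(1 − 364/2950)·5.27²/364 = 0.0103478
V_st = 2.08028
V_srs = (1 − 944/7500)·4598.9/944 = 4.25853
deff = V_st / V_srs = 2.08028/4.25853 = 0.4885

deff ≈ 0.488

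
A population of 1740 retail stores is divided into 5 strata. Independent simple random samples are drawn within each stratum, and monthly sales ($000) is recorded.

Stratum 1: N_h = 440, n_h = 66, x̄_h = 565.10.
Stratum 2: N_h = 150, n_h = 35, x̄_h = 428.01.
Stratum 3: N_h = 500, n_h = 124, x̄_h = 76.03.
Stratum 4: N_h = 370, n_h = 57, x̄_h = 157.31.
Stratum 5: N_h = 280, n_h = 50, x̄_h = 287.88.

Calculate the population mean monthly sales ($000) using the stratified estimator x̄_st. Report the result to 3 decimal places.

N = Σ N_h = 1740. Stratum weights W_h = N_h/N.
x̄_st = (440·565.10 + 150·428.01 + 500·76.03 + 370·157.31 + 280·287.88) / 1740 = 281.42046

x̄_st ≈ 281.420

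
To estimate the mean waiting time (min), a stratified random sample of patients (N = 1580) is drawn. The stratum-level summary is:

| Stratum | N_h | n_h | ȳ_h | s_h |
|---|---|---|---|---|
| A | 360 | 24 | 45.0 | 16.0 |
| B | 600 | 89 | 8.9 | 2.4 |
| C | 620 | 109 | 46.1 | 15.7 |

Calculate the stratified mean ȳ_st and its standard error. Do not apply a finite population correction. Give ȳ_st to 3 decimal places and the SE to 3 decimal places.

ȳ_st = Σ W_h ȳ_h = (360·45.0 + 600·8.9 + 620·46.1)/1580 = 31.72278
V̂(ȳ_st) = Σ W_h² s_h²/n_h, with W_h = N_h/N and N = 1580:
  stratum A: (360/1580)²·16.0²/24 = 0.553757
  stratum B: (600/1580)²·2.4²/89 = 0.00933299
  stratum C: (620/1580)²·15.7²/109 = 0.348211
V̂(ȳ_st) = 0.911301
SE(ȳ_st) = √0.911301 = 0.954621

ȳ_st ≈ 31.723, SE ≈ 0.955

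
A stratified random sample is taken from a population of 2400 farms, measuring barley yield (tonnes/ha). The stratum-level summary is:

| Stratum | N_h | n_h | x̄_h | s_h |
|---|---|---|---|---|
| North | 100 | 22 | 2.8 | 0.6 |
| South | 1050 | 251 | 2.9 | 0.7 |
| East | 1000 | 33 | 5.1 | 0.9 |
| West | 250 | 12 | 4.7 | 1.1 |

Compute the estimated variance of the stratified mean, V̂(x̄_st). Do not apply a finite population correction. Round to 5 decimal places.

V̂(x̄_st) ≈ 0.00576

V̂(x̄_st) = Σ W_h² s_h²/n_h, with W_h = N_h/N and N = 2400:
  stratum North: (100/2400)²·0.6²/22 = 2.84091e-05
  stratum South: (1050/2400)²·0.7²/251 = 0.000373662
  stratum East: (1000/2400)²·0.9²/33 = 0.00426136
  stratum West: (250/2400)²·1.1²/12 = 0.00109411
V̂(x̄_st) = 0.00575755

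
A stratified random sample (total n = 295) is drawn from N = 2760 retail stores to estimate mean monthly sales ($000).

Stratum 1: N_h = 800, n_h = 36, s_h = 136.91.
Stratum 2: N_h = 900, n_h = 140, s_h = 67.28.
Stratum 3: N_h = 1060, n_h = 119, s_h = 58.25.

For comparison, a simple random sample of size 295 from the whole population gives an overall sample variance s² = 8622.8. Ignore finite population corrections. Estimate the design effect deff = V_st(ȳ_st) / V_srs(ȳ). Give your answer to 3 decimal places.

deff ≈ 1.758

V̂(ȳ_st) = Σ W_h² s_h²/n_h, with W_h = N_h/N and N = 2760:
  stratum 1: (800/2760)²·136.91²/36 = 43.7451
  stratum 2: (900/2760)²·67.28²/140 = 3.43804
  stratum 3: (1060/2760)²·58.25²/119 = 4.2057
V_st = 51.3889
V_srs = s²/n = 8622.8/295 = 29.2298
deff = V_st / V_srs = 51.3889/29.2298 = 1.7581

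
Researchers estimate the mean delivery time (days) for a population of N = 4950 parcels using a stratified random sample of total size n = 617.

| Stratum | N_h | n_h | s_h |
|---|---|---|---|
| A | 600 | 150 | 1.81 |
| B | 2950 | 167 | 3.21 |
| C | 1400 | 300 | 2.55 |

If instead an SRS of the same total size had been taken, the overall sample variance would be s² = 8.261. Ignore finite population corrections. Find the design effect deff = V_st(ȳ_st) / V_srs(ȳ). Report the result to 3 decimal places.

deff ≈ 1.790

V̂(ȳ_st) = Σ W_h² s_h²/n_h, with W_h = N_h/N and N = 4950:
  stratum A: (600/4950)²·1.81²/150 = 0.000320891
  stratum B: (2950/4950)²·3.21²/167 = 0.0219143
  stratum C: (1400/4950)²·2.55²/300 = 0.00173382
V_st = 0.023969
V_srs = s²/n = 8.261/617 = 0.013389
deff = V_st / V_srs = 0.023969/0.013389 = 1.7902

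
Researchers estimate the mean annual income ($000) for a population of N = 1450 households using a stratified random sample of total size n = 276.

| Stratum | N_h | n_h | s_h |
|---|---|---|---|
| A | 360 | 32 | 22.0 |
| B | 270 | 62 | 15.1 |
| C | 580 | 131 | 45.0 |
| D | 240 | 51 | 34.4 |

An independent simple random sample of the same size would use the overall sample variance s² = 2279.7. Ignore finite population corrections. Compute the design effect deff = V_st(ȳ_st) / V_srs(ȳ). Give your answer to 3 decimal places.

deff ≈ 0.505

V̂(ȳ_st) = Σ W_h² s_h²/n_h, with W_h = N_h/N and N = 1450:
  stratum A: (360/1450)²·22.0²/32 = 0.932319
  stratum B: (270/1450)²·15.1²/62 = 0.127513
  stratum C: (580/1450)²·45.0²/131 = 2.47328
  stratum D: (240/1450)²·34.4²/51 = 0.635672
V_st = 4.16879
V_srs = s²/n = 2279.7/276 = 8.25978
deff = V_st / V_srs = 4.16879/8.25978 = 0.5047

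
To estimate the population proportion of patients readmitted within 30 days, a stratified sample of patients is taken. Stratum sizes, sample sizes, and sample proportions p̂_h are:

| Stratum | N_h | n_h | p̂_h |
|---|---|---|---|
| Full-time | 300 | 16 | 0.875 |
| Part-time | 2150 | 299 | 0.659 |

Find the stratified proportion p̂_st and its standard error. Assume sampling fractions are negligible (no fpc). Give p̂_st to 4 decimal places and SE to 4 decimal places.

p̂_st ≈ 0.6854, SE ≈ 0.0263

N = 2450; stratum weights W_h = N_h/N.
p̂_st = Σ W_h p̂_h = (300·0.875 + 2150·0.659)/2450 = 0.68545
V̂(p̂_st) = Σ W_h² p̂_h(1−p̂_h)/(n_h−1):
  stratum Full-time: (300/2450)²·0.875·0.125/15 = 0.000109329
  stratum Part-time: (2150/2450)²·0.659·0.341/298 = 0.000580722
V̂(p̂_st) = 0.000690051; SE = √V̂ = 0.0262688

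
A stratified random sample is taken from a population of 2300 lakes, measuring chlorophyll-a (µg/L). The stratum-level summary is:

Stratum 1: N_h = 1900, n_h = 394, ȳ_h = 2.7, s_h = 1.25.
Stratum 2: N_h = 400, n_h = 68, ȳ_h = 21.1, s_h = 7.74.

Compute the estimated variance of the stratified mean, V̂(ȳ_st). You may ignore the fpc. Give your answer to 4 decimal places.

V̂(ȳ_st) = Σ W_h² s_h²/n_h, with W_h = N_h/N and N = 2300:
  stratum 1: (1900/2300)²·1.25²/394 = 0.0027063
  stratum 2: (400/2300)²·7.74²/68 = 0.0266463
V̂(ȳ_st) = 0.0293526

V̂(ȳ_st) ≈ 0.0294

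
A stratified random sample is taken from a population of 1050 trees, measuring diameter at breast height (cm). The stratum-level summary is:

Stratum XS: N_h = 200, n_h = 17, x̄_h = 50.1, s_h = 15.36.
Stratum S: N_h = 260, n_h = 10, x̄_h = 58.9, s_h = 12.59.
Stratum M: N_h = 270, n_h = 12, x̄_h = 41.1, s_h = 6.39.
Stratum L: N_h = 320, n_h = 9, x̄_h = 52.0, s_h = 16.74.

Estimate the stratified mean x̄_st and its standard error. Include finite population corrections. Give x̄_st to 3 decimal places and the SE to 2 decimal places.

x̄_st = Σ W_h x̄_h = (200·50.1 + 260·58.9 + 270·41.1 + 320·52.0)/1050 = 50.54381
V̂(x̄_st) = Σ W_h² (1 − n_h/N_h) s_h²/n_h, with W_h = N_h/N and N = 1050:
  stratum XS: (200/1050)²·(1 − 17/200)·15.36²/17 = 0.460719
  stratum S: (260/1050)²·(1 − 10/260)·12.59²/10 = 0.934515
  stratum M: (270/1050)²·(1 − 12/270)·6.39²/12 = 0.214994
  stratum L: (320/1050)²·(1 − 9/320)·16.74²/9 = 2.81061
V̂(x̄_st) = 4.42083
SE(x̄_st) = √4.42083 = 2.10258

x̄_st ≈ 50.544, SE ≈ 2.10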